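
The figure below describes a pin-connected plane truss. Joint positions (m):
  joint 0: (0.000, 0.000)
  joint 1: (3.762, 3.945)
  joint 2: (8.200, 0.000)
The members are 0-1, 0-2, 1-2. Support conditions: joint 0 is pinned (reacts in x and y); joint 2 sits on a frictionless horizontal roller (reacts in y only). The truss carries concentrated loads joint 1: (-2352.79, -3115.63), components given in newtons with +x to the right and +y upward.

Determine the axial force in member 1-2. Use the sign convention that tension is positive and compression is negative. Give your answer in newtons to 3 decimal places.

-447.743

N=3 nodes, M=3 members, R=3 reactions → 2N=6, M+R=6
member 0 (0-1): L=5.4512, (cx,cy)=(0.6901,0.7237)
member 1 (0-2): L=8.2000, (cx,cy)=(1.0000,0.0000)
member 2 (1-2): L=5.9379, (cx,cy)=(0.7474,-0.6644)
solve A·x = −loads:
  F[0-1] = -3894.1403 N (compression)
  F[0-2] = +334.6429 N (tension)
  F[1-2] = -447.7427 N (compression)
  Rx@0 = +2352.7900 N
  Ry@0 = +2818.1613 N
  Ry@2 = +297.4687 N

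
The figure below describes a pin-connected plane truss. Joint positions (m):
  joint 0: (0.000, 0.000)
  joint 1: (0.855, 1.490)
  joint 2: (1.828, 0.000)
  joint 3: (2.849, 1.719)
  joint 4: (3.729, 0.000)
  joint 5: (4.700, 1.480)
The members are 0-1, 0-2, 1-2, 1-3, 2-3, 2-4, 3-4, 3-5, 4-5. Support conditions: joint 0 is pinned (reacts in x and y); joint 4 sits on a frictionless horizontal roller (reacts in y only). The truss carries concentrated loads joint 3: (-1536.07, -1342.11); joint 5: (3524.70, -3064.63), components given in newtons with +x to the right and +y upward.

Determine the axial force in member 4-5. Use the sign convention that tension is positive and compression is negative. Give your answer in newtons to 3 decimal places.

-2877.276

N=6 nodes, M=9 members, R=3 reactions → 2N=12, M+R=12
member 0 (0-1): L=1.7179, (cx,cy)=(0.4977,0.8673)
member 1 (0-2): L=1.8280, (cx,cy)=(1.0000,0.0000)
member 2 (1-2): L=1.7796, (cx,cy)=(0.5468,-0.8373)
member 3 (1-3): L=2.0071, (cx,cy)=(0.9935,0.1141)
member 4 (2-3): L=1.9994, (cx,cy)=(0.5107,0.8598)
member 5 (2-4): L=1.9010, (cx,cy)=(1.0000,0.0000)
member 6 (3-4): L=1.9312, (cx,cy)=(0.4557,-0.8901)
member 7 (3-5): L=1.8664, (cx,cy)=(0.9918,-0.1281)
member 8 (4-5): L=1.7701, (cx,cy)=(0.5486,0.8361)
solve A·x = −loads:
  F[0-1] = +1351.3604 N (tension)
  F[0-2] = +1316.0507 N (tension)
  F[1-2] = -1216.3987 N (compression)
  F[1-3] = +1346.4558 N (tension)
  F[2-3] = +1184.5761 N (tension)
  F[2-4] = +46.0442 N (tension)
  F[3-4] = -3564.7288 N (compression)
  F[3-5] = +5145.4147 N (tension)
  F[4-5] = -2877.2760 N (compression)
  Rx@0 = -1988.6300 N
  Ry@0 = -1172.0972 N
  Ry@4 = +5578.8372 N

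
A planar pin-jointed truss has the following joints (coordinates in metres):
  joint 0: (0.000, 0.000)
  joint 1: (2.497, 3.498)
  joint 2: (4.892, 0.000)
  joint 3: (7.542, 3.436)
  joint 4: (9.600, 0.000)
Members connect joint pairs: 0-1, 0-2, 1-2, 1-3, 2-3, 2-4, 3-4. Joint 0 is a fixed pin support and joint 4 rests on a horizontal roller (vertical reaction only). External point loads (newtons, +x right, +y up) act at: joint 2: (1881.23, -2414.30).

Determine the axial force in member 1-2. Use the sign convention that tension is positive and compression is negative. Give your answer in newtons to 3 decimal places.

1459.816

N=5 nodes, M=7 members, R=3 reactions → 2N=10, M+R=10
member 0 (0-1): L=4.2978, (cx,cy)=(0.5810,0.8139)
member 1 (0-2): L=4.8920, (cx,cy)=(1.0000,0.0000)
member 2 (1-2): L=4.2393, (cx,cy)=(0.5649,-0.8251)
member 3 (1-3): L=5.0454, (cx,cy)=(0.9999,-0.0123)
member 4 (2-3): L=4.3392, (cx,cy)=(0.6107,0.7919)
member 5 (2-4): L=4.7080, (cx,cy)=(1.0000,0.0000)
member 6 (3-4): L=4.0052, (cx,cy)=(0.5138,-0.8579)
solve A·x = −loads:
  F[0-1] = -1454.7287 N (compression)
  F[0-2] = +2726.4216 N (tension)
  F[1-2] = +1459.8163 N (tension)
  F[1-3] = -1670.0352 N (compression)
  F[2-3] = +1527.7658 N (tension)
  F[2-4] = +736.8832 N (tension)
  F[3-4] = -1434.0861 N (compression)
  Rx@0 = -1881.2300 N
  Ry@0 = +1184.0130 N
  Ry@4 = +1230.2870 N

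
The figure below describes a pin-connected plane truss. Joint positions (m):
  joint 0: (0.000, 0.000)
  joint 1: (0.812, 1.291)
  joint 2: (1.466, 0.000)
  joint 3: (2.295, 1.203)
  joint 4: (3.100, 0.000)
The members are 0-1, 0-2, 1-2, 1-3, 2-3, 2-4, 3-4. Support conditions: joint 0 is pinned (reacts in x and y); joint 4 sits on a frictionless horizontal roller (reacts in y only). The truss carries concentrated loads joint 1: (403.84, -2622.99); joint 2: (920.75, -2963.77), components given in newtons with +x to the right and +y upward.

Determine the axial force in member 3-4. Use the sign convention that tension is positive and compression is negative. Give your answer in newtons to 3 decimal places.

-2715.474

N=5 nodes, M=7 members, R=3 reactions → 2N=10, M+R=10
member 0 (0-1): L=1.5251, (cx,cy)=(0.5324,0.8465)
member 1 (0-2): L=1.4660, (cx,cy)=(1.0000,0.0000)
member 2 (1-2): L=1.4472, (cx,cy)=(0.4519,-0.8921)
member 3 (1-3): L=1.4856, (cx,cy)=(0.9982,-0.0592)
member 4 (2-3): L=1.4610, (cx,cy)=(0.5674,0.8234)
member 5 (2-4): L=1.6340, (cx,cy)=(1.0000,0.0000)
member 6 (3-4): L=1.4475, (cx,cy)=(0.5561,-0.8311)
solve A·x = −loads:
  F[0-1] = -3933.8574 N (compression)
  F[0-2] = +3419.0277 N (tension)
  F[1-2] = +988.3914 N (tension)
  F[1-3] = -2950.1181 N (compression)
  F[2-3] = +2528.5447 N (tension)
  F[2-4] = +1510.1682 N (tension)
  F[3-4] = -2715.4744 N (compression)
  Rx@0 = -1324.5900 N
  Ry@0 = +3329.9496 N
  Ry@4 = +2256.8104 N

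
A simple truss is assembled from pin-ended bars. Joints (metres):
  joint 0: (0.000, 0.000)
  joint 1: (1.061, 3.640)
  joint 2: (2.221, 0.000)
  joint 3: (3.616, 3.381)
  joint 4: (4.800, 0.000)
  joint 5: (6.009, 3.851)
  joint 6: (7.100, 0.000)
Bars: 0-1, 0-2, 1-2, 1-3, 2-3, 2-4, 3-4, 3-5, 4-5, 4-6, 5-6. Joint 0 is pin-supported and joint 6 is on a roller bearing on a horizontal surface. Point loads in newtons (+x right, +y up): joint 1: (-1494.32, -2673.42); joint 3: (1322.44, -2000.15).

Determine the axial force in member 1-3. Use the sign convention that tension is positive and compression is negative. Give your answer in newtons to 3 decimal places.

287.464

N=7 nodes, M=11 members, R=3 reactions → 2N=14, M+R=14
member 0 (0-1): L=3.7915, (cx,cy)=(0.2798,0.9600)
member 1 (0-2): L=2.2210, (cx,cy)=(1.0000,0.0000)
member 2 (1-2): L=3.8204, (cx,cy)=(0.3036,-0.9528)
member 3 (1-3): L=2.5681, (cx,cy)=(0.9949,-0.1009)
member 4 (2-3): L=3.6575, (cx,cy)=(0.3814,0.9244)
member 5 (2-4): L=2.5790, (cx,cy)=(1.0000,0.0000)
member 6 (3-4): L=3.5823, (cx,cy)=(0.3305,-0.9438)
member 7 (3-5): L=2.4387, (cx,cy)=(0.9813,0.1927)
member 8 (4-5): L=4.0363, (cx,cy)=(0.2995,0.9541)
member 9 (4-6): L=2.3000, (cx,cy)=(1.0000,0.0000)
member 10 (5-6): L=4.0026, (cx,cy)=(0.2726,-0.9621)
solve A·x = −loads:
  F[0-1] = -3532.9043 N (compression)
  F[0-2] = +816.7607 N (tension)
  F[1-2] = +723.5013 N (tension)
  F[1-3] = +287.4641 N (tension)
  F[2-3] = -745.7150 N (compression)
  F[2-4] = +1320.8646 N (tension)
  F[3-4] = -1527.9229 N (compression)
  F[3-5] = -831.4549 N (compression)
  F[4-5] = +1511.4519 N (tension)
  F[4-6] = +363.1421 N (tension)
  F[5-6] = -1332.2618 N (compression)
  Rx@0 = +171.8800 N
  Ry@0 = +3391.7551 N
  Ry@6 = +1281.8149 N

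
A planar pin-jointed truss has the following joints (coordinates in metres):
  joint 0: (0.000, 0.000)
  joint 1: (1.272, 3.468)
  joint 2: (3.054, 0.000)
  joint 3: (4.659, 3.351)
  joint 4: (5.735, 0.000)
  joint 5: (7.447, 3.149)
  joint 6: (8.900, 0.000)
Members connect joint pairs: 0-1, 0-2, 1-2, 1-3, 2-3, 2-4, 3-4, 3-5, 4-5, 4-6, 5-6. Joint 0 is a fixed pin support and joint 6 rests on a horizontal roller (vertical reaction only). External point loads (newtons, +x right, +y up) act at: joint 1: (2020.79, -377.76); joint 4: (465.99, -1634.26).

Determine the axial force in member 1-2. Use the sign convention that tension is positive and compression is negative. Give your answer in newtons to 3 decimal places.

-216.274

N=7 nodes, M=11 members, R=3 reactions → 2N=14, M+R=14
member 0 (0-1): L=3.6939, (cx,cy)=(0.3444,0.9388)
member 1 (0-2): L=3.0540, (cx,cy)=(1.0000,0.0000)
member 2 (1-2): L=3.8990, (cx,cy)=(0.4570,-0.8894)
member 3 (1-3): L=3.3890, (cx,cy)=(0.9994,-0.0345)
member 4 (2-3): L=3.7155, (cx,cy)=(0.4320,0.9019)
member 5 (2-4): L=2.6810, (cx,cy)=(1.0000,0.0000)
member 6 (3-4): L=3.5195, (cx,cy)=(0.3057,-0.9521)
member 7 (3-5): L=2.7953, (cx,cy)=(0.9974,-0.0723)
member 8 (4-5): L=3.5843, (cx,cy)=(0.4776,0.8786)
member 9 (4-6): L=3.1650, (cx,cy)=(1.0000,0.0000)
member 10 (5-6): L=3.4681, (cx,cy)=(0.4190,-0.9080)
solve A·x = −loads:
  F[0-1] = -125.1706 N (compression)
  F[0-2] = +2529.8825 N (tension)
  F[1-2] = -216.2737 N (compression)
  F[1-3] = -1966.2199 N (compression)
  F[2-3] = +213.2907 N (tension)
  F[2-4] = +2338.9027 N (tension)
  F[3-4] = -133.9246 N (compression)
  F[3-5] = -1836.7709 N (compression)
  F[4-5] = +2005.3050 N (tension)
  F[4-6] = +874.1554 N (tension)
  F[5-6] = -2086.4553 N (compression)
  Rx@0 = -2486.7800 N
  Ry@0 = +117.5153 N
  Ry@6 = +1894.5047 N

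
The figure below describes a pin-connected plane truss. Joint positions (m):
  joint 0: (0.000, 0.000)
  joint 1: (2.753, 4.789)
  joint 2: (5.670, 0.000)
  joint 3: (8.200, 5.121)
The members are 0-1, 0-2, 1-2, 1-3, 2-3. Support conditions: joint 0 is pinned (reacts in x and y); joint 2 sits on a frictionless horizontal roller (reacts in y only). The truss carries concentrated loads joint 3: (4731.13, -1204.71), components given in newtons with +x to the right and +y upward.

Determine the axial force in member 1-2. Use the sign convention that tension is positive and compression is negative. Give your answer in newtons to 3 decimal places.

N=4 nodes, M=5 members, R=3 reactions → 2N=8, M+R=8
member 0 (0-1): L=5.5239, (cx,cy)=(0.4984,0.8670)
member 1 (0-2): L=5.6700, (cx,cy)=(1.0000,0.0000)
member 2 (1-2): L=5.6074, (cx,cy)=(0.5202,-0.8540)
member 3 (1-3): L=5.4571, (cx,cy)=(0.9981,0.0608)
member 4 (2-3): L=5.7119, (cx,cy)=(0.4429,0.8966)
solve A·x = −loads:
  F[0-1] = +5548.8060 N (tension)
  F[0-2] = +1965.7200 N (tension)
  F[1-2] = -5240.7921 N (compression)
  F[1-3] = +5501.8693 N (tension)
  F[2-3] = -1717.0578 N (compression)
  Rx@0 = -4731.1300 N
  Ry@0 = -4810.5878 N
  Ry@2 = +6015.2978 N

-5240.792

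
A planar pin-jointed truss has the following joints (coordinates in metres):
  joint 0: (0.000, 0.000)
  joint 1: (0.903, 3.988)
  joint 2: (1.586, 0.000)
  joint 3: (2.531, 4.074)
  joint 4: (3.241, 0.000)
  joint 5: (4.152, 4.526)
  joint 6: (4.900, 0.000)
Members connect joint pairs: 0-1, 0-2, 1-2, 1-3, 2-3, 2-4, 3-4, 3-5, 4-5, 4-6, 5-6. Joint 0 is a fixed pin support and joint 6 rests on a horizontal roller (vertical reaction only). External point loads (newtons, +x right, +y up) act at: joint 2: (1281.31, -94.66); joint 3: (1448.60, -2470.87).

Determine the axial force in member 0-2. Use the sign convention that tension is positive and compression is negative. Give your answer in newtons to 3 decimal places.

N=7 nodes, M=11 members, R=3 reactions → 2N=14, M+R=14
member 0 (0-1): L=4.0890, (cx,cy)=(0.2208,0.9753)
member 1 (0-2): L=1.5860, (cx,cy)=(1.0000,0.0000)
member 2 (1-2): L=4.0461, (cx,cy)=(0.1688,-0.9856)
member 3 (1-3): L=1.6303, (cx,cy)=(0.9986,0.0528)
member 4 (2-3): L=4.1822, (cx,cy)=(0.2260,0.9741)
member 5 (2-4): L=1.6550, (cx,cy)=(1.0000,0.0000)
member 6 (3-4): L=4.1354, (cx,cy)=(0.1717,-0.9852)
member 7 (3-5): L=1.6828, (cx,cy)=(0.9633,0.2686)
member 8 (4-5): L=4.6168, (cx,cy)=(0.1973,0.9803)
member 9 (4-6): L=1.6590, (cx,cy)=(1.0000,0.0000)
member 10 (5-6): L=4.5874, (cx,cy)=(0.1631,-0.9866)
solve A·x = −loads:
  F[0-1] = -55.5758 N (compression)
  F[0-2] = +2742.1833 N (tension)
  F[1-2] = +53.8479 N (tension)
  F[1-3] = -21.3929 N (compression)
  F[2-3] = +42.6890 N (tension)
  F[2-4] = +1460.3172 N (tension)
  F[3-4] = -2825.2189 N (compression)
  F[3-5] = -1012.4651 N (compression)
  F[4-5] = +2839.0895 N (tension)
  F[4-6] = +415.0402 N (tension)
  F[5-6] = -2545.3916 N (compression)
  Rx@0 = -2729.9100 N
  Ry@0 = +54.2036 N
  Ry@6 = +2511.3264 N

2742.183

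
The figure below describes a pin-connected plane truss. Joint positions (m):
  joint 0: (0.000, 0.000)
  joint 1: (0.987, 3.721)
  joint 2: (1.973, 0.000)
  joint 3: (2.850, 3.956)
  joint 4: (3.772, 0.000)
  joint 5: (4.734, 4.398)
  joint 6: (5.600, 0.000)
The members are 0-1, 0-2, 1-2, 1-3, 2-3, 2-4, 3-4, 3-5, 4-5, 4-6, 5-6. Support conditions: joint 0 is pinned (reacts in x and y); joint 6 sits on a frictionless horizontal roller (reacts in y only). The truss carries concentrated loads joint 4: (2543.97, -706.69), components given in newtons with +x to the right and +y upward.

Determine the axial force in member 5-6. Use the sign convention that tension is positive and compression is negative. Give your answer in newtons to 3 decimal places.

-485.146

N=7 nodes, M=11 members, R=3 reactions → 2N=14, M+R=14
member 0 (0-1): L=3.8497, (cx,cy)=(0.2564,0.9666)
member 1 (0-2): L=1.9730, (cx,cy)=(1.0000,0.0000)
member 2 (1-2): L=3.8494, (cx,cy)=(0.2561,-0.9666)
member 3 (1-3): L=1.8778, (cx,cy)=(0.9921,0.1251)
member 4 (2-3): L=4.0520, (cx,cy)=(0.2164,0.9763)
member 5 (2-4): L=1.7990, (cx,cy)=(1.0000,0.0000)
member 6 (3-4): L=4.0620, (cx,cy)=(0.2270,-0.9739)
member 7 (3-5): L=1.9352, (cx,cy)=(0.9736,0.2284)
member 8 (4-5): L=4.5020, (cx,cy)=(0.2137,0.9769)
member 9 (4-6): L=1.8280, (cx,cy)=(1.0000,0.0000)
member 10 (5-6): L=4.4825, (cx,cy)=(0.1932,-0.9812)
solve A·x = −loads:
  F[0-1] = -238.6611 N (compression)
  F[0-2] = +2605.1592 N (tension)
  F[1-2] = +223.1999 N (tension)
  F[1-3] = -119.2981 N (compression)
  F[2-3] = -220.9919 N (compression)
  F[2-4] = +2710.1603 N (tension)
  F[3-4] = +186.6273 N (tension)
  F[3-5] = -214.2136 N (compression)
  F[4-5] = +537.3449 N (tension)
  F[4-6] = +93.7293 N (tension)
  F[5-6] = -485.1464 N (compression)
  Rx@0 = -2543.9700 N
  Ry@0 = +230.6838 N
  Ry@6 = +476.0062 N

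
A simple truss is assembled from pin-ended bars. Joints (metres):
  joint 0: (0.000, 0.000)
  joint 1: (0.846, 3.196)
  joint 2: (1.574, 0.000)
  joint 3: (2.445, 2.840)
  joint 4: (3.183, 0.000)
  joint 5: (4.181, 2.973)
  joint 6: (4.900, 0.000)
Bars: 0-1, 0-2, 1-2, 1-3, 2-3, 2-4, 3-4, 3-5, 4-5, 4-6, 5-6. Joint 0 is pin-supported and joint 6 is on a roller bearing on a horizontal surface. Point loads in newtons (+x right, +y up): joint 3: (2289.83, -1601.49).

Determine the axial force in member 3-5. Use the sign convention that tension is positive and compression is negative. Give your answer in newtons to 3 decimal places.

N=7 nodes, M=11 members, R=3 reactions → 2N=14, M+R=14
member 0 (0-1): L=3.3061, (cx,cy)=(0.2559,0.9667)
member 1 (0-2): L=1.5740, (cx,cy)=(1.0000,0.0000)
member 2 (1-2): L=3.2779, (cx,cy)=(0.2221,-0.9750)
member 3 (1-3): L=1.6382, (cx,cy)=(0.9761,-0.2173)
member 4 (2-3): L=2.9706, (cx,cy)=(0.2932,0.9560)
member 5 (2-4): L=1.6090, (cx,cy)=(1.0000,0.0000)
member 6 (3-4): L=2.9343, (cx,cy)=(0.2515,-0.9679)
member 7 (3-5): L=1.7411, (cx,cy)=(0.9971,0.0764)
member 8 (4-5): L=3.1360, (cx,cy)=(0.3182,0.9480)
member 9 (4-6): L=1.7170, (cx,cy)=(1.0000,0.0000)
member 10 (5-6): L=3.0587, (cx,cy)=(0.2351,-0.9720)
solve A·x = −loads:
  F[0-1] = +542.8621 N (tension)
  F[0-2] = +2150.9156 N (tension)
  F[1-2] = -600.3984 N (compression)
  F[1-3] = +278.9264 N (tension)
  F[2-3] = +612.3160 N (tension)
  F[2-4] = +1838.0322 N (tension)
  F[3-4] = -2296.6657 N (compression)
  F[3-5] = -1264.1002 N (compression)
  F[4-5] = +2344.7405 N (tension)
  F[4-6] = +514.2259 N (tension)
  F[5-6] = -2187.5751 N (compression)
  Rx@0 = -2289.8300 N
  Ry@0 = -524.7876 N
  Ry@6 = +2126.2776 N

-1264.100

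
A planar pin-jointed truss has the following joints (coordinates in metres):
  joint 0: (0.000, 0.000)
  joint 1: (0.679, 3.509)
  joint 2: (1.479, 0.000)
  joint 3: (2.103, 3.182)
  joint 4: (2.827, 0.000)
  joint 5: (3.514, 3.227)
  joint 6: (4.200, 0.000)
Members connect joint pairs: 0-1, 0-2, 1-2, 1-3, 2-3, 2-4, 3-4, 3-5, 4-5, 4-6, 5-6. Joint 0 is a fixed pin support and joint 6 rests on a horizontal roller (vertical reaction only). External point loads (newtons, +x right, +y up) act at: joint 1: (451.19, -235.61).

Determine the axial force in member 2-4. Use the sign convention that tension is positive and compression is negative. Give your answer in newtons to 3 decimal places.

N=7 nodes, M=11 members, R=3 reactions → 2N=14, M+R=14
member 0 (0-1): L=3.5741, (cx,cy)=(0.1900,0.9818)
member 1 (0-2): L=1.4790, (cx,cy)=(1.0000,0.0000)
member 2 (1-2): L=3.5990, (cx,cy)=(0.2223,-0.9750)
member 3 (1-3): L=1.4611, (cx,cy)=(0.9746,-0.2238)
member 4 (2-3): L=3.2426, (cx,cy)=(0.1924,0.9813)
member 5 (2-4): L=1.3480, (cx,cy)=(1.0000,0.0000)
member 6 (3-4): L=3.2633, (cx,cy)=(0.2219,-0.9751)
member 7 (3-5): L=1.4117, (cx,cy)=(0.9995,0.0319)
member 8 (4-5): L=3.2993, (cx,cy)=(0.2082,0.9781)
member 9 (4-6): L=1.3730, (cx,cy)=(1.0000,0.0000)
member 10 (5-6): L=3.2991, (cx,cy)=(0.2079,-0.9781)
solve A·x = −loads:
  F[0-1] = +182.7673 N (tension)
  F[0-2] = +416.4682 N (tension)
  F[1-2] = -345.7081 N (compression)
  F[1-3] = -348.4631 N (compression)
  F[2-3] = +343.4793 N (tension)
  F[2-4] = +273.5252 N (tension)
  F[3-4] = -431.4721 N (compression)
  F[3-5] = -177.8895 N (compression)
  F[4-5] = +430.1476 N (tension)
  F[4-6] = +88.2316 N (tension)
  F[5-6] = -424.3234 N (compression)
  Rx@0 = -451.1900 N
  Ry@0 = -179.4388 N
  Ry@6 = +415.0488 N

273.525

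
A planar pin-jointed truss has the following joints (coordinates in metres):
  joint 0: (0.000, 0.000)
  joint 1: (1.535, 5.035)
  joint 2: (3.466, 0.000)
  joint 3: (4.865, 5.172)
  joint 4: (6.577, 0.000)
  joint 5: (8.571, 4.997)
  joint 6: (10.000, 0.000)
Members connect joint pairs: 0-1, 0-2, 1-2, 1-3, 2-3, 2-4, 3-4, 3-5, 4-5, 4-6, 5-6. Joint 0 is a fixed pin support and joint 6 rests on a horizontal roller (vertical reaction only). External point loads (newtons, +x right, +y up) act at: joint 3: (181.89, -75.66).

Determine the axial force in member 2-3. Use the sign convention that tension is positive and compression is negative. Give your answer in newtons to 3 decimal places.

N=7 nodes, M=11 members, R=3 reactions → 2N=14, M+R=14
member 0 (0-1): L=5.2638, (cx,cy)=(0.2916,0.9565)
member 1 (0-2): L=3.4660, (cx,cy)=(1.0000,0.0000)
member 2 (1-2): L=5.3926, (cx,cy)=(0.3581,-0.9337)
member 3 (1-3): L=3.3328, (cx,cy)=(0.9992,0.0411)
member 4 (2-3): L=5.3579, (cx,cy)=(0.2611,0.9653)
member 5 (2-4): L=3.1110, (cx,cy)=(1.0000,0.0000)
member 6 (3-4): L=5.4480, (cx,cy)=(0.3142,-0.9493)
member 7 (3-5): L=3.7101, (cx,cy)=(0.9989,-0.0472)
member 8 (4-5): L=5.3802, (cx,cy)=(0.3706,0.9288)
member 9 (4-6): L=3.4230, (cx,cy)=(1.0000,0.0000)
member 10 (5-6): L=5.1973, (cx,cy)=(0.2749,-0.9615)
solve A·x = −loads:
  F[0-1] = +57.7313 N (tension)
  F[0-2] = +165.0547 N (tension)
  F[1-2] = -57.4950 N (compression)
  F[1-3] = +37.4550 N (tension)
  F[2-3] = +55.6117 N (tension)
  F[2-4] = +129.9458 N (tension)
  F[3-4] = -133.4891 N (compression)
  F[3-5] = -88.0956 N (compression)
  F[4-5] = +136.4438 N (tension)
  F[4-6] = +37.4286 N (tension)
  F[5-6] = -136.1287 N (compression)
  Rx@0 = -181.8900 N
  Ry@0 = -55.2221 N
  Ry@6 = +130.8821 N

55.612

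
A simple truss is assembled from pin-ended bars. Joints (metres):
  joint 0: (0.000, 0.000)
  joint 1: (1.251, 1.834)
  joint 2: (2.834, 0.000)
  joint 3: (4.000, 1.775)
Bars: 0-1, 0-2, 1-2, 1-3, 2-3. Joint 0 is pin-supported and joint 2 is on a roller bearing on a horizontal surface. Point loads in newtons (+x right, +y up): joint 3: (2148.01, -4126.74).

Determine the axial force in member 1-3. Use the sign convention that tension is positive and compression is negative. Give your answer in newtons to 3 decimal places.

4792.424

N=4 nodes, M=5 members, R=3 reactions → 2N=8, M+R=8
member 0 (0-1): L=2.2200, (cx,cy)=(0.5635,0.8261)
member 1 (0-2): L=2.8340, (cx,cy)=(1.0000,0.0000)
member 2 (1-2): L=2.4227, (cx,cy)=(0.6534,-0.7570)
member 3 (1-3): L=2.7496, (cx,cy)=(0.9998,-0.0215)
member 4 (2-3): L=2.1237, (cx,cy)=(0.5490,0.8358)
solve A·x = −loads:
  F[0-1] = +3683.7866 N (tension)
  F[0-2] = +72.1795 N (tension)
  F[1-2] = -4155.9064 N (compression)
  F[1-3] = +4792.4236 N (tension)
  F[2-3] = -4814.4487 N (compression)
  Rx@0 = -2148.0100 N
  Ry@0 = -3043.2239 N
  Ry@2 = +7169.9639 N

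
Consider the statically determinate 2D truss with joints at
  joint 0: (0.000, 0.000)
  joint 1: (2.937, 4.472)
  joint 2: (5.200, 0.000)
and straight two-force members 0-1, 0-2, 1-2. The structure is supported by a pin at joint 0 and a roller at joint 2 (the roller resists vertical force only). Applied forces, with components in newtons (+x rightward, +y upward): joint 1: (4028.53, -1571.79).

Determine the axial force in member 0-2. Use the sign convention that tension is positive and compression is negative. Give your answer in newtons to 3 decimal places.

2202.425

N=3 nodes, M=3 members, R=3 reactions → 2N=6, M+R=6
member 0 (0-1): L=5.3502, (cx,cy)=(0.5490,0.8359)
member 1 (0-2): L=5.2000, (cx,cy)=(1.0000,0.0000)
member 2 (1-2): L=5.0120, (cx,cy)=(0.4515,-0.8923)
solve A·x = −loads:
  F[0-1] = +3326.5399 N (tension)
  F[0-2] = +2202.4247 N (tension)
  F[1-2] = -4877.8218 N (compression)
  Rx@0 = -4028.5300 N
  Ry@0 = -2780.5049 N
  Ry@2 = +4352.2949 N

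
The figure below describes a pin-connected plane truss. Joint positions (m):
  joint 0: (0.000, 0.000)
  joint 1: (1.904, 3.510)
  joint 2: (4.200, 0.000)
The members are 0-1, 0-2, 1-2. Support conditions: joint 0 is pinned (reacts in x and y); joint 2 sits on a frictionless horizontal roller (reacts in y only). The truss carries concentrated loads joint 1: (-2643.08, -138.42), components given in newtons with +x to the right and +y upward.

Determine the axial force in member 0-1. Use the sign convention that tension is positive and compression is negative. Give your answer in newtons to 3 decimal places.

N=3 nodes, M=3 members, R=3 reactions → 2N=6, M+R=6
member 0 (0-1): L=3.9932, (cx,cy)=(0.4768,0.8790)
member 1 (0-2): L=4.2000, (cx,cy)=(1.0000,0.0000)
member 2 (1-2): L=4.1942, (cx,cy)=(0.5474,-0.8369)
solve A·x = −loads:
  F[0-1] = -2598.9994 N (compression)
  F[0-2] = -1403.8367 N (compression)
  F[1-2] = +2564.4771 N (tension)
  Rx@0 = +2643.0800 N
  Ry@0 = +2284.5293 N
  Ry@2 = -2146.1093 N

-2598.999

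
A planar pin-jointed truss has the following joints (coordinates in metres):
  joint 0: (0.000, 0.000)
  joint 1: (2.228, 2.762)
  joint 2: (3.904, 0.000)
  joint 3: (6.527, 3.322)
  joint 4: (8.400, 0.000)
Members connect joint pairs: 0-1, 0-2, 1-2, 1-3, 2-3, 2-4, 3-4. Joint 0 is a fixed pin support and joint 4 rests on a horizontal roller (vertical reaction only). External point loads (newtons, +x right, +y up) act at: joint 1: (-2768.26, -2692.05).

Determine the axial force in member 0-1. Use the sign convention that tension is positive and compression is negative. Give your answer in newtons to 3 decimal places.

-3710.810

N=5 nodes, M=7 members, R=3 reactions → 2N=10, M+R=10
member 0 (0-1): L=3.5486, (cx,cy)=(0.6279,0.7783)
member 1 (0-2): L=3.9040, (cx,cy)=(1.0000,0.0000)
member 2 (1-2): L=3.2307, (cx,cy)=(0.5188,-0.8549)
member 3 (1-3): L=4.3353, (cx,cy)=(0.9916,0.1292)
member 4 (2-3): L=4.2327, (cx,cy)=(0.6197,0.7848)
member 5 (2-4): L=4.4960, (cx,cy)=(1.0000,0.0000)
member 6 (3-4): L=3.8136, (cx,cy)=(0.4911,-0.8711)
solve A·x = −loads:
  F[0-1] = -3710.8098 N (compression)
  F[0-2] = -438.4221 N (compression)
  F[1-2] = +274.5892 N (tension)
  F[1-3] = +298.4745 N (tension)
  F[2-3] = -299.1060 N (compression)
  F[2-4] = -110.6187 N (compression)
  F[3-4] = +225.2318 N (tension)
  Rx@0 = +2768.2600 N
  Ry@0 = +2888.2460 N
  Ry@4 = -196.1960 N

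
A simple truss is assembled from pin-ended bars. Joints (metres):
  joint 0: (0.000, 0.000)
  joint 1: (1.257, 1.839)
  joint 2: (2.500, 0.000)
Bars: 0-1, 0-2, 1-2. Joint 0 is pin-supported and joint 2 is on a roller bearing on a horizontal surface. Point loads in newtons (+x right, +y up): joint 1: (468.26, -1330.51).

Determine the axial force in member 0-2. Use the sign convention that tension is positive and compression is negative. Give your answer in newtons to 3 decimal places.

684.990

N=3 nodes, M=3 members, R=3 reactions → 2N=6, M+R=6
member 0 (0-1): L=2.2275, (cx,cy)=(0.5643,0.8256)
member 1 (0-2): L=2.5000, (cx,cy)=(1.0000,0.0000)
member 2 (1-2): L=2.2197, (cx,cy)=(0.5600,-0.8285)
solve A·x = −loads:
  F[0-1] = -384.0704 N (compression)
  F[0-2] = +684.9900 N (tension)
  F[1-2] = -1223.2157 N (compression)
  Rx@0 = -468.2600 N
  Ry@0 = +317.0775 N
  Ry@2 = +1013.4325 N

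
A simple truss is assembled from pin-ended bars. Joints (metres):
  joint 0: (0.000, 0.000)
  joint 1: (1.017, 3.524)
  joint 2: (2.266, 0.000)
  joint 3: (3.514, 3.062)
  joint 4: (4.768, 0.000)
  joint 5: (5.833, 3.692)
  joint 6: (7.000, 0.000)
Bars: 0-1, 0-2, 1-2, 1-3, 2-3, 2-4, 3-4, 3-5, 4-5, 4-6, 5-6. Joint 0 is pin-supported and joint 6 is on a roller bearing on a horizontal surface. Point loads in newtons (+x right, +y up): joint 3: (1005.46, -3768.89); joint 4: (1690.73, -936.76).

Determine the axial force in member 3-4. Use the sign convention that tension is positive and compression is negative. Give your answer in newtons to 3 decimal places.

N=7 nodes, M=11 members, R=3 reactions → 2N=14, M+R=14
member 0 (0-1): L=3.6678, (cx,cy)=(0.2773,0.9608)
member 1 (0-2): L=2.2660, (cx,cy)=(1.0000,0.0000)
member 2 (1-2): L=3.7388, (cx,cy)=(0.3341,-0.9426)
member 3 (1-3): L=2.5394, (cx,cy)=(0.9833,-0.1819)
member 4 (2-3): L=3.3066, (cx,cy)=(0.3774,0.9260)
member 5 (2-4): L=2.5020, (cx,cy)=(1.0000,0.0000)
member 6 (3-4): L=3.3088, (cx,cy)=(0.3790,-0.9254)
member 7 (3-5): L=2.4031, (cx,cy)=(0.9650,0.2622)
member 8 (4-5): L=3.8425, (cx,cy)=(0.2772,0.9608)
member 9 (4-6): L=2.2320, (cx,cy)=(1.0000,0.0000)
member 10 (5-6): L=3.8720, (cx,cy)=(0.3014,-0.9535)
solve A·x = −loads:
  F[0-1] = -1806.6204 N (compression)
  F[0-2] = +3197.1239 N (tension)
  F[1-2] = +2076.0557 N (tension)
  F[1-3] = -1214.7447 N (compression)
  F[2-3] = -2113.0746 N (compression)
  F[2-4] = +4688.2021 N (tension)
  F[3-4] = -2768.8978 N (compression)
  F[3-5] = -2018.7081 N (compression)
  F[4-5] = +3641.7766 N (tension)
  F[4-6] = +938.7418 N (tension)
  F[5-6] = -3114.6985 N (compression)
  Rx@0 = -2696.1900 N
  Ry@0 = +1735.7829 N
  Ry@6 = +2969.8671 N

-2768.898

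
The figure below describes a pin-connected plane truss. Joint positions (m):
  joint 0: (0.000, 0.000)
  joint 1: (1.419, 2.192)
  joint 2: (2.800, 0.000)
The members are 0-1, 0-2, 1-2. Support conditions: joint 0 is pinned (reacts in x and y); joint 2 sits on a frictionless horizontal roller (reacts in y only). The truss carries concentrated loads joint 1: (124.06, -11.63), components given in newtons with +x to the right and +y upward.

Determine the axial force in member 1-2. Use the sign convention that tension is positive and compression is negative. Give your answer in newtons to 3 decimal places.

N=3 nodes, M=3 members, R=3 reactions → 2N=6, M+R=6
member 0 (0-1): L=2.6112, (cx,cy)=(0.5434,0.8395)
member 1 (0-2): L=2.8000, (cx,cy)=(1.0000,0.0000)
member 2 (1-2): L=2.5908, (cx,cy)=(0.5330,-0.8461)
solve A·x = −loads:
  F[0-1] = +108.8622 N (tension)
  F[0-2] = +64.9014 N (tension)
  F[1-2] = -121.7552 N (compression)
  Rx@0 = -124.0600 N
  Ry@0 = -91.3852 N
  Ry@2 = +103.0152 N

-121.755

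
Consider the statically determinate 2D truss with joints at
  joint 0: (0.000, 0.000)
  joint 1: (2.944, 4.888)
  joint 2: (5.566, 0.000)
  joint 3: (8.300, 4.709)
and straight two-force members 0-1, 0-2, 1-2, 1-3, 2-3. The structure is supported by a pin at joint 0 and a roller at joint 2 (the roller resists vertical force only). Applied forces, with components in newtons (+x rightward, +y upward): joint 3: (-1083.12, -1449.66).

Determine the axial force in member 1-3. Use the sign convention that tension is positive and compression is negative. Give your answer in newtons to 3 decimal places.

-236.998

N=4 nodes, M=5 members, R=3 reactions → 2N=8, M+R=8
member 0 (0-1): L=5.7061, (cx,cy)=(0.5159,0.8566)
member 1 (0-2): L=5.5660, (cx,cy)=(1.0000,0.0000)
member 2 (1-2): L=5.5468, (cx,cy)=(0.4727,-0.8812)
member 3 (1-3): L=5.3590, (cx,cy)=(0.9994,-0.0334)
member 4 (2-3): L=5.4451, (cx,cy)=(0.5021,0.8648)
solve A·x = −loads:
  F[0-1] = -238.4745 N (compression)
  F[0-2] = -960.0819 N (compression)
  F[1-2] = +240.8014 N (tension)
  F[1-3] = -236.9976 N (compression)
  F[2-3] = -1685.4303 N (compression)
  Rx@0 = +1083.1200 N
  Ry@0 = +204.2834 N
  Ry@2 = +1245.3766 N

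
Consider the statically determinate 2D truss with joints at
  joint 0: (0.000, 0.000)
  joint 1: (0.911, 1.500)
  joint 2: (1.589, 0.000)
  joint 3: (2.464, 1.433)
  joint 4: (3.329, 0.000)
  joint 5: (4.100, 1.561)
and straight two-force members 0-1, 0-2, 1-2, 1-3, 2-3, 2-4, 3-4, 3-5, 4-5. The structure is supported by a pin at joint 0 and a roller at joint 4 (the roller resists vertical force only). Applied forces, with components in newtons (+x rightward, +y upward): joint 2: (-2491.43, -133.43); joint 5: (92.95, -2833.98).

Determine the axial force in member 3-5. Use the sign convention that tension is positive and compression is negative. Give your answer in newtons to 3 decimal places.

N=6 nodes, M=9 members, R=3 reactions → 2N=12, M+R=12
member 0 (0-1): L=1.7550, (cx,cy)=(0.5191,0.8547)
member 1 (0-2): L=1.5890, (cx,cy)=(1.0000,0.0000)
member 2 (1-2): L=1.6461, (cx,cy)=(0.4119,-0.9112)
member 3 (1-3): L=1.5544, (cx,cy)=(0.9991,-0.0431)
member 4 (2-3): L=1.6790, (cx,cy)=(0.5211,0.8535)
member 5 (2-4): L=1.7400, (cx,cy)=(1.0000,0.0000)
member 6 (3-4): L=1.6738, (cx,cy)=(0.5168,-0.8561)
member 7 (3-5): L=1.6410, (cx,cy)=(0.9970,0.0780)
member 8 (4-5): L=1.7410, (cx,cy)=(0.4428,0.8966)
solve A·x = −loads:
  F[0-1] = +737.3179 N (tension)
  F[0-2] = -2781.2196 N (compression)
  F[1-2] = -723.8184 N (compression)
  F[1-3] = +681.4990 N (tension)
  F[2-3] = +929.1458 N (tension)
  F[2-4] = -1072.1277 N (compression)
  F[3-4] = -750.0644 N (compression)
  F[3-5] = +1557.4397 N (tension)
  F[4-5] = -3296.3027 N (compression)
  Rx@0 = +2398.4800 N
  Ry@0 = -630.1969 N
  Ry@4 = +3597.6069 N

1557.440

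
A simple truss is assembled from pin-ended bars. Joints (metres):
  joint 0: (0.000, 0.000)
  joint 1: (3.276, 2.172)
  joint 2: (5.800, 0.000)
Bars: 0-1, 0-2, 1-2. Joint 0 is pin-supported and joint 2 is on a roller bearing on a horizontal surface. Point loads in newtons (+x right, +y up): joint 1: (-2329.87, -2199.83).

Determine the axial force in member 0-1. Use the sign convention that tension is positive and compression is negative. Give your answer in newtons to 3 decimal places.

N=3 nodes, M=3 members, R=3 reactions → 2N=6, M+R=6
member 0 (0-1): L=3.9306, (cx,cy)=(0.8335,0.5526)
member 1 (0-2): L=5.8000, (cx,cy)=(1.0000,0.0000)
member 2 (1-2): L=3.3299, (cx,cy)=(0.7580,-0.6523)
solve A·x = −loads:
  F[0-1] = -3311.3495 N (compression)
  F[0-2] = +429.9963 N (tension)
  F[1-2] = -567.2900 N (compression)
  Rx@0 = +2329.8700 N
  Ry@0 = +1829.8015 N
  Ry@2 = +370.0285 N

-3311.350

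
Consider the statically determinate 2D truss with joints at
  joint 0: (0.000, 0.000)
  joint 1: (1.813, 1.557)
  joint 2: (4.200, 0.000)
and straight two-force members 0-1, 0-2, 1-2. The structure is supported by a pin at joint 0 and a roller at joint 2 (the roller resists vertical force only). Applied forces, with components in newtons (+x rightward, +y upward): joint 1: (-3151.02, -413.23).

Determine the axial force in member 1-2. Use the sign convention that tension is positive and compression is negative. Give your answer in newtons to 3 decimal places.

N=3 nodes, M=3 members, R=3 reactions → 2N=6, M+R=6
member 0 (0-1): L=2.3898, (cx,cy)=(0.7586,0.6515)
member 1 (0-2): L=4.2000, (cx,cy)=(1.0000,0.0000)
member 2 (1-2): L=2.8499, (cx,cy)=(0.8376,-0.5463)
solve A·x = −loads:
  F[0-1] = -2153.4133 N (compression)
  F[0-2] = -1517.3632 N (compression)
  F[1-2] = +1811.6283 N (tension)
  Rx@0 = +3151.0200 N
  Ry@0 = +1402.9805 N
  Ry@2 = -989.7505 N

1811.628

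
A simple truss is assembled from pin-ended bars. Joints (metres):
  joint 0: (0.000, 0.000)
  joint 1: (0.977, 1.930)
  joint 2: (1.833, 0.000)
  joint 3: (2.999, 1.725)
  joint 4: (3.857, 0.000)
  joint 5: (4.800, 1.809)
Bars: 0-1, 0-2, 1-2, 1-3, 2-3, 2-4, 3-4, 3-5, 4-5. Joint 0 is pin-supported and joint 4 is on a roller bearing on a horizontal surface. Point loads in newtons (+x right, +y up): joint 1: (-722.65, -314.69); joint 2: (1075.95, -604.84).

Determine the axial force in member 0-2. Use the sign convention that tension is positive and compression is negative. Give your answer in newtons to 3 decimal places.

N=6 nodes, M=9 members, R=3 reactions → 2N=12, M+R=12
member 0 (0-1): L=2.1632, (cx,cy)=(0.4516,0.8922)
member 1 (0-2): L=1.8330, (cx,cy)=(1.0000,0.0000)
member 2 (1-2): L=2.1113, (cx,cy)=(0.4054,-0.9141)
member 3 (1-3): L=2.0324, (cx,cy)=(0.9949,-0.1009)
member 4 (2-3): L=2.0821, (cx,cy)=(0.5600,0.8285)
member 5 (2-4): L=2.0240, (cx,cy)=(1.0000,0.0000)
member 6 (3-4): L=1.9266, (cx,cy)=(0.4453,-0.8954)
member 7 (3-5): L=1.8030, (cx,cy)=(0.9989,0.0466)
member 8 (4-5): L=2.0400, (cx,cy)=(0.4622,0.8868)
solve A·x = −loads:
  F[0-1] = -1024.4139 N (compression)
  F[0-2] = +815.9724 N (tension)
  F[1-2] = +656.2647 N (tension)
  F[1-3] = -6.1265 N (compression)
  F[2-3] = +5.9540 N (tension)
  F[2-4] = +2.7609 N (tension)
  F[3-4] = -6.1995 N (compression)
  F[3-5] = -0.0000 N (tension)
  F[4-5] = +0.0000 N (tension)
  Rx@0 = -353.3000 N
  Ry@0 = +913.9792 N
  Ry@4 = +5.5508 N

815.972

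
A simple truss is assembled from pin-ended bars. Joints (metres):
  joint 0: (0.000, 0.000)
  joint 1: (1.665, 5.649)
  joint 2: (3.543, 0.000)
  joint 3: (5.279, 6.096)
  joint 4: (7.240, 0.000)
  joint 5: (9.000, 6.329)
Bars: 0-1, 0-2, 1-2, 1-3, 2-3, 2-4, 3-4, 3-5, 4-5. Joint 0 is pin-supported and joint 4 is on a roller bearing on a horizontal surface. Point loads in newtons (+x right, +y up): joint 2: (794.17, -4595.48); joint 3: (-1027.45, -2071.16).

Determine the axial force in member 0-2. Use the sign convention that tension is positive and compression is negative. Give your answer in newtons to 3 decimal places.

N=6 nodes, M=9 members, R=3 reactions → 2N=12, M+R=12
member 0 (0-1): L=5.8893, (cx,cy)=(0.2827,0.9592)
member 1 (0-2): L=3.5430, (cx,cy)=(1.0000,0.0000)
member 2 (1-2): L=5.9530, (cx,cy)=(0.3155,-0.9489)
member 3 (1-3): L=3.6415, (cx,cy)=(0.9924,0.1228)
member 4 (2-3): L=6.3384, (cx,cy)=(0.2739,0.9618)
member 5 (2-4): L=3.6970, (cx,cy)=(1.0000,0.0000)
member 6 (3-4): L=6.4037, (cx,cy)=(0.3062,-0.9520)
member 7 (3-5): L=3.7283, (cx,cy)=(0.9980,0.0625)
member 8 (4-5): L=6.5692, (cx,cy)=(0.2679,0.9634)
solve A·x = −loads:
  F[0-1] = -3933.1638 N (compression)
  F[0-2] = +878.6957 N (tension)
  F[1-2] = +3679.4895 N (tension)
  F[1-3] = -2290.0691 N (compression)
  F[2-3] = +1147.7725 N (tension)
  F[2-4] = +930.9400 N (tension)
  F[3-4] = -3039.9870 N (compression)
  F[3-5] = +0.0000 N (tension)
  F[4-5] = +0.0000 N (tension)
  Rx@0 = +233.2800 N
  Ry@0 = +3772.7030 N
  Ry@4 = +2893.9370 N

878.696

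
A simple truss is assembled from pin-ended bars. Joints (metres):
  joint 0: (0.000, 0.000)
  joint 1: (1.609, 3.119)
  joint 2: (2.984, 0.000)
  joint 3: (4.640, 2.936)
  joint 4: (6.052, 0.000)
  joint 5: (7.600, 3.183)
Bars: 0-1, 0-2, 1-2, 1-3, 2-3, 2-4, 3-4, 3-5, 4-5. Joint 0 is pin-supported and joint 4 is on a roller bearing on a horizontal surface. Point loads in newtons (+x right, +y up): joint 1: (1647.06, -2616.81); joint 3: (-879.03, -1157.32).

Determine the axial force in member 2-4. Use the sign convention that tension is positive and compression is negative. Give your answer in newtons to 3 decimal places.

N=6 nodes, M=9 members, R=3 reactions → 2N=12, M+R=12
member 0 (0-1): L=3.5096, (cx,cy)=(0.4585,0.8887)
member 1 (0-2): L=2.9840, (cx,cy)=(1.0000,0.0000)
member 2 (1-2): L=3.4086, (cx,cy)=(0.4034,-0.9150)
member 3 (1-3): L=3.0365, (cx,cy)=(0.9982,-0.0603)
member 4 (2-3): L=3.3708, (cx,cy)=(0.4913,0.8710)
member 5 (2-4): L=3.0680, (cx,cy)=(1.0000,0.0000)
member 6 (3-4): L=3.2579, (cx,cy)=(0.4334,-0.9012)
member 7 (3-5): L=2.9703, (cx,cy)=(0.9965,0.0832)
member 8 (4-5): L=3.5395, (cx,cy)=(0.4374,0.8993)
solve A·x = −loads:
  F[0-1] = -1990.1974 N (compression)
  F[0-2] = +1680.4588 N (tension)
  F[1-2] = -778.6922 N (compression)
  F[1-3] = -2249.4630 N (compression)
  F[2-3] = +818.0510 N (tension)
  F[2-4] = +964.4562 N (tension)
  F[3-4] = -2225.2769 N (compression)
  F[3-5] = +0.0000 N (tension)
  F[4-5] = -0.0000 N (compression)
  Rx@0 = -768.0300 N
  Ry@0 = +1768.7169 N
  Ry@4 = +2005.4131 N

964.456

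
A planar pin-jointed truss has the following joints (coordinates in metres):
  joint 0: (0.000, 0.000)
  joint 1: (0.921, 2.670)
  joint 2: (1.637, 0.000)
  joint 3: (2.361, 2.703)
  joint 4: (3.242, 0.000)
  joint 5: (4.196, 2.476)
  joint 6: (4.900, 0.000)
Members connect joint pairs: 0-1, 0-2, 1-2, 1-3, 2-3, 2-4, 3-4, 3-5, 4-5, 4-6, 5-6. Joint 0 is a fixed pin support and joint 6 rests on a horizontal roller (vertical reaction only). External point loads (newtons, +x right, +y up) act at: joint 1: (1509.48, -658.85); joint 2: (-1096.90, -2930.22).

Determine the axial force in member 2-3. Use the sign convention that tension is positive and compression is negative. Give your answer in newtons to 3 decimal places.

2048.630

N=7 nodes, M=11 members, R=3 reactions → 2N=14, M+R=14
member 0 (0-1): L=2.8244, (cx,cy)=(0.3261,0.9453)
member 1 (0-2): L=1.6370, (cx,cy)=(1.0000,0.0000)
member 2 (1-2): L=2.7643, (cx,cy)=(0.2590,-0.9659)
member 3 (1-3): L=1.4404, (cx,cy)=(0.9997,0.0229)
member 4 (2-3): L=2.7983, (cx,cy)=(0.2587,0.9659)
member 5 (2-4): L=1.6050, (cx,cy)=(1.0000,0.0000)
member 6 (3-4): L=2.8430, (cx,cy)=(0.3099,-0.9508)
member 7 (3-5): L=1.8490, (cx,cy)=(0.9924,-0.1228)
member 8 (4-5): L=2.6534, (cx,cy)=(0.3595,0.9331)
member 9 (4-6): L=1.6580, (cx,cy)=(1.0000,0.0000)
member 10 (5-6): L=2.5741, (cx,cy)=(0.2735,-0.9619)
solve A·x = −loads:
  F[0-1] = -1759.9905 N (compression)
  F[0-2] = +986.4933 N (tension)
  F[1-2] = +984.9600 N (tension)
  F[1-3] = -2339.1251 N (compression)
  F[2-3] = +2048.6296 N (tension)
  F[2-4] = +1808.4689 N (tension)
  F[3-4] = -1864.8555 N (compression)
  F[3-5] = -1239.9502 N (compression)
  F[4-5] = +1900.1107 N (tension)
  F[4-6] = +547.4146 N (tension)
  F[5-6] = -2001.5929 N (compression)
  Rx@0 = -412.5800 N
  Ry@0 = +1663.7878 N
  Ry@6 = +1925.2822 N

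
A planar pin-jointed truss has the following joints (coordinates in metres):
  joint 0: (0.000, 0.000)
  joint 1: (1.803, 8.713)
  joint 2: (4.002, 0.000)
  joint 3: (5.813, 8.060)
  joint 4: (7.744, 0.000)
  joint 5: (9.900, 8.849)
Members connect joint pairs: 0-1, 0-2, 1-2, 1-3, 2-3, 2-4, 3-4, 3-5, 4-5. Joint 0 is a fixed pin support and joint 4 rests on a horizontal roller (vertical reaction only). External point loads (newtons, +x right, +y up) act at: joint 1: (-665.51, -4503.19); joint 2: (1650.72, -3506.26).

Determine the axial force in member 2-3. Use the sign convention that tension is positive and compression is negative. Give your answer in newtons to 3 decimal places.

2006.458

N=6 nodes, M=9 members, R=3 reactions → 2N=12, M+R=12
member 0 (0-1): L=8.8976, (cx,cy)=(0.2026,0.9793)
member 1 (0-2): L=4.0020, (cx,cy)=(1.0000,0.0000)
member 2 (1-2): L=8.9862, (cx,cy)=(0.2447,-0.9696)
member 3 (1-3): L=4.0628, (cx,cy)=(0.9870,-0.1607)
member 4 (2-3): L=8.2610, (cx,cy)=(0.2192,0.9757)
member 5 (2-4): L=3.7420, (cx,cy)=(1.0000,0.0000)
member 6 (3-4): L=8.2881, (cx,cy)=(0.2330,-0.9725)
member 7 (3-5): L=4.1625, (cx,cy)=(0.9819,0.1896)
member 8 (4-5): L=9.1079, (cx,cy)=(0.2367,0.9716)
solve A·x = −loads:
  F[0-1] = -6022.7381 N (compression)
  F[0-2] = +2205.6519 N (tension)
  F[1-2] = +1597.1688 N (tension)
  F[1-3] = -958.2302 N (compression)
  F[2-3] = +2006.4584 N (tension)
  F[2-4] = +505.9083 N (tension)
  F[3-4] = -2171.4194 N (compression)
  F[3-5] = -0.0000 N (tension)
  F[4-5] = +0.0000 N (tension)
  Rx@0 = -985.2100 N
  Ry@0 = +5897.7874 N
  Ry@4 = +2111.6626 N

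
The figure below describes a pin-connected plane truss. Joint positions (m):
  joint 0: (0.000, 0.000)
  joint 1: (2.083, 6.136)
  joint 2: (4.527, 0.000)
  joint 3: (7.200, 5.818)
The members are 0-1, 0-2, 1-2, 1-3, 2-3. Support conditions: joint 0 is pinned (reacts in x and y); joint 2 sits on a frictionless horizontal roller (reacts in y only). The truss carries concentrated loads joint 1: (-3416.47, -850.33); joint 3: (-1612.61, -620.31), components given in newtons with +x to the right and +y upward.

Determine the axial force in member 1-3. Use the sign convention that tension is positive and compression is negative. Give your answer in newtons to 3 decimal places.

N=4 nodes, M=5 members, R=3 reactions → 2N=8, M+R=8
member 0 (0-1): L=6.4799, (cx,cy)=(0.3215,0.9469)
member 1 (0-2): L=4.5270, (cx,cy)=(1.0000,0.0000)
member 2 (1-2): L=6.6048, (cx,cy)=(0.3700,-0.9290)
member 3 (1-3): L=5.1269, (cx,cy)=(0.9981,-0.0620)
member 4 (2-3): L=6.4027, (cx,cy)=(0.4175,0.9087)
solve A·x = −loads:
  F[0-1] = -7176.9731 N (compression)
  F[0-2] = -2722.0097 N (compression)
  F[1-2] = +6486.3507 N (tension)
  F[1-3] = -1293.2533 N (compression)
  F[2-3] = -770.9224 N (compression)
  Rx@0 = +5029.0800 N
  Ry@0 = +6796.0554 N
  Ry@2 = -5325.4154 N

-1293.253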